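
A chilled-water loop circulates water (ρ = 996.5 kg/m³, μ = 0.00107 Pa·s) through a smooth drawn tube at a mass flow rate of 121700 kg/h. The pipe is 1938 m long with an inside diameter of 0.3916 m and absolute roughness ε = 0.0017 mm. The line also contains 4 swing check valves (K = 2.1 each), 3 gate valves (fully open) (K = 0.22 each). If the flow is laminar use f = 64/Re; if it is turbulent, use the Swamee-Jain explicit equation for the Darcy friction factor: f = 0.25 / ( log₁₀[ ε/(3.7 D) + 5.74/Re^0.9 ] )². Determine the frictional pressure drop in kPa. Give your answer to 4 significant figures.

ṁ = 121700 kg/h = 121700/3600 = 33.81 kg/s.
A = πD²/4 = π(0.3916)²/4 = 0.1204 m²; mean velocity V = ṁ/(ρA) = 33.81/(996.5 · 0.1204) = 0.2817 m/s.
Reynolds number Re = ρVD/μ = 996.5 · 0.2817 · 0.3916 / 0.00107 = 1.027e+05.
Re > 4000 → turbulent. Relative roughness ε/D = 1.7e-06/0.3916 = 4.34e-06. Swamee-Jain: f = 0.25/(log₁₀[4.34e-06/3.7 + 5.74/1.027e+05^0.9])² = 0.25/(log₁₀[1.17e-06 + 0.000177])² = 0.25/(-3.749)² = 0.01779.
Total minor-loss coefficient ΣK = 4·2.1 + 3·0.22 = 9.06.
ΔP = [f·L/D + ΣK]·(ρV²/2) = [0.01779·1938/0.3916 + 9.06]·(996.5·0.2817²/2) = [88.04 + 9.06]·39.53 = 3838 Pa.
ΔP = 3838 Pa = 3.838 kPa.

ΔP ≈ 3.838 kPa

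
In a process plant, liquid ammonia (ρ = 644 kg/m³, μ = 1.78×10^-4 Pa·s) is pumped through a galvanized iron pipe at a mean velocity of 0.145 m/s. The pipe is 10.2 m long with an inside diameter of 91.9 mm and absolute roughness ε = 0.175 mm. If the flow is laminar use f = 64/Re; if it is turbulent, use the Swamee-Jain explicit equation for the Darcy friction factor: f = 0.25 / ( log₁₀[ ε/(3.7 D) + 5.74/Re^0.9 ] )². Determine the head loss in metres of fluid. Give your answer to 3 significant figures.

h_f ≈ 0.00317 m

Reynolds number Re = ρVD/μ = 644 · 0.145 · 0.0919 / 0.000178 = 4.821e+04.
Re > 4000 → turbulent. Relative roughness ε/D = 0.000175/0.0919 = 0.0019. Swamee-Jain: f = 0.25/(log₁₀[0.0019/3.7 + 5.74/4.821e+04^0.9])² = 0.25/(log₁₀[0.000515 + 0.00035])² = 0.25/(-3.063)² = 0.02664.
Darcy-Weisbach: ΔP = f(L/D)(ρV²/2) = 0.02664·(10.2/0.0919)·(644·0.145²/2) = 0.02664·111·6.77 = 20.02 Pa.
Head loss h_f = ΔP/(ρg) = 20.02/(644·9.81) = 0.00317 m.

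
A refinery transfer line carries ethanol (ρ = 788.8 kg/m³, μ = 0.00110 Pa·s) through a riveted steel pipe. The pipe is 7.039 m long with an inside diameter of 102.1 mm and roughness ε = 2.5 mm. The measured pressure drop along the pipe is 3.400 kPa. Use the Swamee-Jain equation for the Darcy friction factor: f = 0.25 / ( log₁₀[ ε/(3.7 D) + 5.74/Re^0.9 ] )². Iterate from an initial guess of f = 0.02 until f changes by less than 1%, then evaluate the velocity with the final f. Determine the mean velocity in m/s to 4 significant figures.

V ≈ 1.534 m/s

Rearranging Darcy-Weisbach: V = √(2·ΔP·D/(f·L·ρ)). With ε/D = 0.0025/0.1021 = 0.0245, iterate starting from f = 0.02:
  f = 0.02 → V = √(2·3400·0.1021/(0.02·7.039·788.8)) = 2.5 m/s; Re = ρVD/μ = 1.831e+05; f → 0.05297
  f = 0.05297 → V = 1.536 m/s; Re = 1.125e+05; f → 0.05315
Converged (Δf/f < 1%). With the final f = 0.05315: V = √(2·3400·0.1021/(0.05315·7.039·788.8)) = 1.534 m/s.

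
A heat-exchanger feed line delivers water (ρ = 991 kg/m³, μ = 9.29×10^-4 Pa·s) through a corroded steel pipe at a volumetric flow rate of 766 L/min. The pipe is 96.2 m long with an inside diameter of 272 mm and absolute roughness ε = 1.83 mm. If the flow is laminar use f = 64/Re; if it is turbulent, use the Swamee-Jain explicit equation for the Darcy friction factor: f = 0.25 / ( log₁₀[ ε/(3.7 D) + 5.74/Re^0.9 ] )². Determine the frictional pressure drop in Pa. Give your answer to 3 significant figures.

Q = 766 L/min = 766/60000 = 0.01277 m³/s.
Cross-sectional area A = πD²/4 = π(0.272)²/4 = 0.05811 m²; mean velocity V = Q/A = 0.01277/0.05811 = 0.2197 m/s.
Reynolds number Re = ρVD/μ = 991 · 0.2197 · 0.272 / 0.000929 = 6.375e+04.
Re > 4000 → turbulent. Relative roughness ε/D = 0.00183/0.272 = 0.00673. Swamee-Jain: f = 0.25/(log₁₀[0.00673/3.7 + 5.74/6.375e+04^0.9])² = 0.25/(log₁₀[0.00182 + 0.000272])² = 0.25/(-2.68)² = 0.03481.
Darcy-Weisbach: ΔP = f(L/D)(ρV²/2) = 0.03481·(96.2/0.272)·(991·0.2197²/2) = 0.03481·353.7·23.92 = 294.5 Pa.

ΔP ≈ 295 Pa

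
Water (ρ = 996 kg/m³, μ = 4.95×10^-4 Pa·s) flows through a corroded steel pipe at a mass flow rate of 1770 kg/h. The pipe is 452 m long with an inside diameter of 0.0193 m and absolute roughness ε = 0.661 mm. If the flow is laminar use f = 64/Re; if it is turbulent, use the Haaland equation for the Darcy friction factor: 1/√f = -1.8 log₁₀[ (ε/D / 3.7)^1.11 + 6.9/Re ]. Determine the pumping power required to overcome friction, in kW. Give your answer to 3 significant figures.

P ≈ 1.00 kW

ṁ = 1770 kg/h = 1770/3600 = 0.4917 kg/s.
A = πD²/4 = π(0.0193)²/4 = 0.0002926 m²; mean velocity V = ṁ/(ρA) = 0.4917/(996 · 0.0002926) = 1.687 m/s.
Reynolds number Re = ρVD/μ = 996 · 1.687 · 0.0193 / 0.000495 = 6.553e+04.
Re > 4000 → turbulent. Relative roughness ε/D = 0.000661/0.0193 = 0.0342. Haaland: 1/√f = -1.8 log₁₀[(0.0342/3.7)^1.11 + 6.9/6.553e+04] = -1.8 log₁₀[0.00553 + 0.000105] = 4.048, so f = 0.06102.
Darcy-Weisbach: ΔP = f(L/D)(ρV²/2) = 0.06102·(452/0.0193)·(996·1.687²/2) = 0.06102·2.342e+04·1418 = 2.026e+06 Pa.
Q = ṁ/ρ = 0.4917/996 = 0.0004936 m³/s.
Pumping power P = QΔP = 0.0004936·2.026e+06 = 1000 W = 1.00 kW.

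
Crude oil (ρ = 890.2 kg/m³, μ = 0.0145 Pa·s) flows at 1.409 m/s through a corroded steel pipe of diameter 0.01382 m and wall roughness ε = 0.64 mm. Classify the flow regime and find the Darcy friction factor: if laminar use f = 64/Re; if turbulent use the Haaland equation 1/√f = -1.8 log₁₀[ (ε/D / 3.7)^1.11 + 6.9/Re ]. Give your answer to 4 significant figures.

f ≈ 0.05354

Re = ρVD/μ = 890.2·1.409·0.01382/0.0145 = 1195.
Re < 2300 → laminar, so f = 64/Re = 0.05354 (roughness is irrelevant in laminar flow).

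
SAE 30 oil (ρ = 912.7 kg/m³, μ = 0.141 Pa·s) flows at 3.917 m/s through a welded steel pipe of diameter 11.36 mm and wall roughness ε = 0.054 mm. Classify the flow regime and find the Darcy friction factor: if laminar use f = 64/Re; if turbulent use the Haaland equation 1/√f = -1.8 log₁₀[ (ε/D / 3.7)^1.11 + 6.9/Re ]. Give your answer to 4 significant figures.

f ≈ 0.2222

Re = ρVD/μ = 912.7·3.917·0.01136/0.141 = 288.
Re < 2300 → laminar, so f = 64/Re = 0.2222 (roughness is irrelevant in laminar flow).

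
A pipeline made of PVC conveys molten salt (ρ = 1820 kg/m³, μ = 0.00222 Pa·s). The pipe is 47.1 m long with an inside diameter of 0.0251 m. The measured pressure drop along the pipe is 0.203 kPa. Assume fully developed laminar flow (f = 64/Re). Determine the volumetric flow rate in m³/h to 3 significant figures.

Q ≈ 0.0681 m³/h

For laminar flow, f = 64/Re with Re = ρVD/μ, so Darcy-Weisbach reduces to ΔP = 32μLV/D². Solving for V: V = ΔP·D²/(32μL) = 203·(0.0251)²/(32·0.00222·47.1) = 0.03822 m/s.
Check: Re = ρVD/μ = 1820·0.03822·0.0251/0.00222 = 786.5 < 2300, so the laminar assumption holds.
Q = V·A = 0.03822·(π/4·0.0251²) = 1.891e-05 m³/s = 0.0681 m³/h.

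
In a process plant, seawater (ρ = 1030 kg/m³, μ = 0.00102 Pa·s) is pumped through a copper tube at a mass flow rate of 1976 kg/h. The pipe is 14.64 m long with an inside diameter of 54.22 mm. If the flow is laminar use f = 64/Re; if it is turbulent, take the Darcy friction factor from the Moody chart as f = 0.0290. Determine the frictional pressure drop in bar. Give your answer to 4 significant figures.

ΔP ≈ 0.002148 bar

ṁ = 1976 kg/h = 1976/3600 = 0.5489 kg/s.
A = πD²/4 = π(0.05422)²/4 = 0.002309 m²; mean velocity V = ṁ/(ρA) = 0.5489/(1030 · 0.002309) = 0.2308 m/s.
Reynolds number Re = ρVD/μ = 1030 · 0.2308 · 0.05422 / 0.00102 = 1.264e+04.
Re > 4000 → turbulent; use the Moody-chart value f = 0.0290.
Darcy-Weisbach: ΔP = f(L/D)(ρV²/2) = 0.029·(14.64/0.05422)·(1030·0.2308²/2) = 0.029·270·27.43 = 214.8 Pa.
ΔP = 214.8 Pa = 0.002148 bar.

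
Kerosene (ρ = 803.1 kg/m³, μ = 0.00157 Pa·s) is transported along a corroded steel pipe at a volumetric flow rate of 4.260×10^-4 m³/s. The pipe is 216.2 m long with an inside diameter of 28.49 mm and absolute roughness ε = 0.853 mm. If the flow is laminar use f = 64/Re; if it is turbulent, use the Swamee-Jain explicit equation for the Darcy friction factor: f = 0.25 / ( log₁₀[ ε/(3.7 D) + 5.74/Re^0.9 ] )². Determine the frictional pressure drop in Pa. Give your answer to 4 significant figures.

Cross-sectional area A = πD²/4 = π(0.02849)²/4 = 0.0006375 m²; mean velocity V = Q/A = 0.000426/0.0006375 = 0.6682 m/s.
Reynolds number Re = ρVD/μ = 803.1 · 0.6682 · 0.02849 / 0.00157 = 9739.
Re > 4000 → turbulent. Relative roughness ε/D = 0.000853/0.02849 = 0.0299. Swamee-Jain: f = 0.25/(log₁₀[0.0299/3.7 + 5.74/9739^0.9])² = 0.25/(log₁₀[0.00809 + 0.00148])² = 0.25/(-2.019)² = 0.06132.
Darcy-Weisbach: ΔP = f(L/D)(ρV²/2) = 0.06132·(216.2/0.02849)·(803.1·0.6682²/2) = 0.06132·7589·179.3 = 8.344e+04 Pa.

ΔP ≈ 83440 Pa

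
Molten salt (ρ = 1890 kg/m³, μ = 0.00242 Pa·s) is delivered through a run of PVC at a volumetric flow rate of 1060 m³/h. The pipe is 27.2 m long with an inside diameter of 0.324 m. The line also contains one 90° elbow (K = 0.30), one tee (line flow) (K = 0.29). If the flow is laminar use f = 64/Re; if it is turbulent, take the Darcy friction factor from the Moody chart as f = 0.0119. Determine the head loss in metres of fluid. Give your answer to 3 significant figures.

Q = 1060 m³/h = 1060/3600 = 0.2944 m³/s.
Cross-sectional area A = πD²/4 = π(0.324)²/4 = 0.08245 m²; mean velocity V = Q/A = 0.2944/0.08245 = 3.571 m/s.
Reynolds number Re = ρVD/μ = 1890 · 3.571 · 0.324 / 0.00242 = 9.037e+05.
Re > 4000 → turbulent; use the Moody-chart value f = 0.0119.
Total minor-loss coefficient ΣK = 1·0.3 + 1·0.29 = 0.59.
ΔP = [f·L/D + ΣK]·(ρV²/2) = [0.0119·27.2/0.324 + 0.59]·(1890·3.571²/2) = [0.999 + 0.59]·1.205e+04 = 1.915e+04 Pa.
Head loss h_f = ΔP/(ρg) = 1.915e+04/(1890·9.81) = 1.03 m.

h_f ≈ 1.03 m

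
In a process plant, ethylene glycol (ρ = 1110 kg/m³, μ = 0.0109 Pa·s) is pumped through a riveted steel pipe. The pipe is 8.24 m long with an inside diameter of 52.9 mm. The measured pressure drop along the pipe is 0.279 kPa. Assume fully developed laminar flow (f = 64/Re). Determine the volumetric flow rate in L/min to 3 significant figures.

Q ≈ 35.8 L/min

For laminar flow, f = 64/Re with Re = ρVD/μ, so Darcy-Weisbach reduces to ΔP = 32μLV/D². Solving for V: V = ΔP·D²/(32μL) = 279·(0.0529)²/(32·0.0109·8.24) = 0.2717 m/s.
Check: Re = ρVD/μ = 1110·0.2717·0.0529/0.0109 = 1463 < 2300, so the laminar assumption holds.
Q = V·A = 0.2717·(π/4·0.0529²) = 0.0005971 m³/s = 35.8 L/min.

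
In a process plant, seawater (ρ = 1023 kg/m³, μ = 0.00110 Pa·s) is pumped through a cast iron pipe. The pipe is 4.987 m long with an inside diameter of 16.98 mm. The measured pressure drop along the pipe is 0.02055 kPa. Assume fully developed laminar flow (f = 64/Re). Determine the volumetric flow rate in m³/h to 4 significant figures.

For laminar flow, f = 64/Re with Re = ρVD/μ, so Darcy-Weisbach reduces to ΔP = 32μLV/D². Solving for V: V = ΔP·D²/(32μL) = 20.55·(0.01698)²/(32·0.0011·4.987) = 0.03375 m/s.
Check: Re = ρVD/μ = 1023·0.03375·0.01698/0.0011 = 533 < 2300, so the laminar assumption holds.
Q = V·A = 0.03375·(π/4·0.01698²) = 7.643e-06 m³/s = 0.02752 m³/h.

Q ≈ 0.02752 m³/h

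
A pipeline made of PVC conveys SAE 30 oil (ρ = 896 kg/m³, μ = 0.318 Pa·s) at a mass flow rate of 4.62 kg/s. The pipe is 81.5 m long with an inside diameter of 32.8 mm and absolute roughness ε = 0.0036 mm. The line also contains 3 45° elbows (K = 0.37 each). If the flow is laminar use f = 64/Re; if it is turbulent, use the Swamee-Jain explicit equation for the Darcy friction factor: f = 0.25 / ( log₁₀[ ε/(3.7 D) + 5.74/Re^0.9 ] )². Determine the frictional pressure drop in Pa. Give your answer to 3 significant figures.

A = πD²/4 = π(0.0328)²/4 = 0.000845 m²; mean velocity V = ṁ/(ρA) = 4.62/(896 · 0.000845) = 6.102 m/s.
Reynolds number Re = ρVD/μ = 896 · 6.102 · 0.0328 / 0.318 = 564.
Re < 2300 → laminar flow, so f = 64/Re = 64/564 = 0.1135 (the turbulent correlation is not needed).
Total minor-loss coefficient ΣK = 3·0.37 = 1.11.
ΔP = [f·L/D + ΣK]·(ρV²/2) = [0.1135·81.5/0.0328 + 1.11]·(896·6.102²/2) = [282 + 1.11]·1.668e+04 = 4.723e+06 Pa.

ΔP ≈ 4.72×10^6 Pa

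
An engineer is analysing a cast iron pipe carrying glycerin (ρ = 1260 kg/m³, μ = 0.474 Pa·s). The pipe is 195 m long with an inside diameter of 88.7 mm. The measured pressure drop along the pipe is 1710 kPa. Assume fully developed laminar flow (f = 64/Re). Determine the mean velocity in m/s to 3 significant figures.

V ≈ 4.55 m/s

For laminar flow, f = 64/Re with Re = ρVD/μ, so Darcy-Weisbach reduces to ΔP = 32μLV/D². Solving for V: V = ΔP·D²/(32μL) = 1.71e+06·(0.0887)²/(32·0.474·195) = 4.549 m/s.
Check: Re = ρVD/μ = 1260·4.549·0.0887/0.474 = 1072 < 2300, so the laminar assumption holds.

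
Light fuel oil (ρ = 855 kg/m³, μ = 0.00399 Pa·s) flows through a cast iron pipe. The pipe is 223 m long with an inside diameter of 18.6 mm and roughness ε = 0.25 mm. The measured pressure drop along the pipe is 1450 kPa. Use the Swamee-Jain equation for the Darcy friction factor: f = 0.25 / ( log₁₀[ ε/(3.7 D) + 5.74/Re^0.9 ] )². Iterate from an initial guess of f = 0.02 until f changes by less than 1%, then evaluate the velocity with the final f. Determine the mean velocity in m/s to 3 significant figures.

Rearranging Darcy-Weisbach: V = √(2·ΔP·D/(f·L·ρ)). With ε/D = 0.00025/0.0186 = 0.0134, iterate starting from f = 0.02:
  f = 0.02 → V = √(2·1.45e+06·0.0186/(0.02·223·855)) = 3.761 m/s; Re = ρVD/μ = 1.499e+04; f → 0.04589
  f = 0.04589 → V = 2.483 m/s; Re = 9896; f → 0.04753
  f = 0.04753 → V = 2.44 m/s; Re = 9724; f → 0.04761
Converged (Δf/f < 1%). With the final f = 0.04761: V = √(2·1.45e+06·0.0186/(0.04761·223·855)) = 2.438 m/s.

V ≈ 2.44 m/s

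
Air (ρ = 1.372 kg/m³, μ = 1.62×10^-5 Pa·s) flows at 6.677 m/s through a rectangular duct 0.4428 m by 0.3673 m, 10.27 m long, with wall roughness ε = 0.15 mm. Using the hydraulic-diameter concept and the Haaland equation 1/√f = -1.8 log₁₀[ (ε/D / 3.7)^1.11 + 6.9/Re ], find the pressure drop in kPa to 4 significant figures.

ΔP ≈ 0.01386 kPa

Hydraulic diameter D_h = 4A/P = 4·(0.4428·0.3673)/(2·(0.4428+0.3673)) = 0.6506/1.62 = 0.4015 m.
Re = ρVD_h/μ = 1.372·6.677·0.4015/1.62e-05 = 2.271e+05.
ε/D_h = 0.00015/0.4015 = 0.000374; Haaland gives 1/√f = -1.8 log₁₀[3.67e-05+3.04e-05] = 7.512, so f = 0.01772.
ΔP = f(L/D_h)(ρV²/2) = 0.01772·10.27/0.4015·30.58 = 13.86 Pa.
ΔP = 0.01386 kPa.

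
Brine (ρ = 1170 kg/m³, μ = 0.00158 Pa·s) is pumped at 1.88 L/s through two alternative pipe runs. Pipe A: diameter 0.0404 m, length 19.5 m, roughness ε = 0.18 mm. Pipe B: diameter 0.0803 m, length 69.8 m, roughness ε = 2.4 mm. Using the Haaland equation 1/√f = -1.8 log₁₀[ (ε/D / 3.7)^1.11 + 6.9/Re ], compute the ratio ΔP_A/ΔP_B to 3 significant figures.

ΔP_A/ΔP_B ≈ 4.64

Pipe A: V = Q/A = 0.00188/0.001282 = 1.467 m/s; Re = 4.387e+04; ε/D = 0.00446; Haaland → f = 0.0314; ΔP_A = f(L/D)(ρV²/2) = 1.907e+04 Pa.
Pipe B: V = Q/A = 0.00188/0.005064 = 0.3712 m/s; Re = 2.207e+04; ε/D = 0.0299; Haaland → f = 0.05859; ΔP_B = f(L/D)(ρV²/2) = 4105 Pa.
ΔP_A/ΔP_B = 1.907e+04/4105 = 4.64.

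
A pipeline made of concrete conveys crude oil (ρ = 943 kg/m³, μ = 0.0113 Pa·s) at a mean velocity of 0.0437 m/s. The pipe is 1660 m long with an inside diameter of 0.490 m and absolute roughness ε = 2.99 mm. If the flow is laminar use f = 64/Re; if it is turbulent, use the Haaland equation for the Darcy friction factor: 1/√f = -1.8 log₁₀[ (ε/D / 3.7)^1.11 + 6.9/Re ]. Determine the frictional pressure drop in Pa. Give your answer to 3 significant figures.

Reynolds number Re = ρVD/μ = 943 · 0.0437 · 0.49 / 0.0113 = 1787.
Re < 2300 → laminar flow, so f = 64/Re = 64/1787 = 0.03582 (the turbulent correlation is not needed).
Darcy-Weisbach: ΔP = f(L/D)(ρV²/2) = 0.03582·(1660/0.49)·(943·0.0437²/2) = 0.03582·3388·0.9004 = 109.3 Pa.

ΔP ≈ 109 Pa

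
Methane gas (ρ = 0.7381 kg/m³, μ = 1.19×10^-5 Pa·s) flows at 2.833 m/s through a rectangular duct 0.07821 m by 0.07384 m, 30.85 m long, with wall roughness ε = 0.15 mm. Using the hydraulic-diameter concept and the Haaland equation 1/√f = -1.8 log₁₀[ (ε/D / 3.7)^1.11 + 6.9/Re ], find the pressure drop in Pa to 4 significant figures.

ΔP ≈ 38.02 Pa

Hydraulic diameter D_h = 4A/P = 4·(0.07821·0.07384)/(2·(0.07821+0.07384)) = 0.0231/0.3041 = 0.07596 m.
Re = ρVD_h/μ = 0.7381·2.833·0.07596/1.19e-05 = 1.335e+04.
ε/D_h = 0.00015/0.07596 = 0.00197; Haaland gives 1/√f = -1.8 log₁₀[0.000233+0.000517] = 5.625, so f = 0.03161.
ΔP = f(L/D_h)(ρV²/2) = 0.03161·30.85/0.07596·2.962 = 38.02 Pa.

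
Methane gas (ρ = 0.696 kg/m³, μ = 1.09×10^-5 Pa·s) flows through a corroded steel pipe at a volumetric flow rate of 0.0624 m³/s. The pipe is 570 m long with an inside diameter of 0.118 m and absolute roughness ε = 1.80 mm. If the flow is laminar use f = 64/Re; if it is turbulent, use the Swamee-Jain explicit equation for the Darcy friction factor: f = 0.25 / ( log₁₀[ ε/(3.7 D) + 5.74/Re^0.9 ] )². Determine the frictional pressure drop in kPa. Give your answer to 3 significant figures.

ΔP ≈ 2.49 kPa

Cross-sectional area A = πD²/4 = π(0.118)²/4 = 0.01094 m²; mean velocity V = Q/A = 0.0624/0.01094 = 5.706 m/s.
Reynolds number Re = ρVD/μ = 0.696 · 5.706 · 0.118 / 1.09e-05 = 4.299e+04.
Re > 4000 → turbulent. Relative roughness ε/D = 0.0018/0.118 = 0.0153. Swamee-Jain: f = 0.25/(log₁₀[0.0153/3.7 + 5.74/4.299e+04^0.9])² = 0.25/(log₁₀[0.00412 + 0.000388])² = 0.25/(-2.346)² = 0.04543.
Darcy-Weisbach: ΔP = f(L/D)(ρV²/2) = 0.04543·(570/0.118)·(0.696·5.706²/2) = 0.04543·4831·11.33 = 2487 Pa.
ΔP = 2487 Pa = 2.49 kPa.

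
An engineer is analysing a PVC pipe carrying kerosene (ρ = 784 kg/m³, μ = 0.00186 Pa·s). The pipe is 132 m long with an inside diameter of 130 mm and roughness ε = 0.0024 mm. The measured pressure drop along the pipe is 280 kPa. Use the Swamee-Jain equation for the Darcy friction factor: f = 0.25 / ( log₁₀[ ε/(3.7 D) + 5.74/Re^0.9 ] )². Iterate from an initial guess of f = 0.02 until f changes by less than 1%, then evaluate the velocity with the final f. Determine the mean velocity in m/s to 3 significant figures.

V ≈ 7.10 m/s

Rearranging Darcy-Weisbach: V = √(2·ΔP·D/(f·L·ρ)). With ε/D = 2.4e-06/0.13 = 1.85e-05, iterate starting from f = 0.02:
  f = 0.02 → V = √(2·2.8e+05·0.13/(0.02·132·784)) = 5.931 m/s; Re = ρVD/μ = 3.25e+05; f → 0.01439
  f = 0.01439 → V = 6.993 m/s; Re = 3.832e+05; f → 0.01399
  f = 0.01399 → V = 7.092 m/s; Re = 3.886e+05; f → 0.01395
Converged (Δf/f < 1%). With the final f = 0.01395: V = √(2·2.8e+05·0.13/(0.01395·132·784)) = 7.101 m/s.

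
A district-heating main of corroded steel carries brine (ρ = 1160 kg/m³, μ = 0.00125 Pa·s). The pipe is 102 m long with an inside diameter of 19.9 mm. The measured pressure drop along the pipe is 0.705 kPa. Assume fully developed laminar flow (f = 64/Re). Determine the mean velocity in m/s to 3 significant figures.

For laminar flow, f = 64/Re with Re = ρVD/μ, so Darcy-Weisbach reduces to ΔP = 32μLV/D². Solving for V: V = ΔP·D²/(32μL) = 705·(0.0199)²/(32·0.00125·102) = 0.06843 m/s.
Check: Re = ρVD/μ = 1160·0.06843·0.0199/0.00125 = 1264 < 2300, so the laminar assumption holds.

V ≈ 0.0684 m/s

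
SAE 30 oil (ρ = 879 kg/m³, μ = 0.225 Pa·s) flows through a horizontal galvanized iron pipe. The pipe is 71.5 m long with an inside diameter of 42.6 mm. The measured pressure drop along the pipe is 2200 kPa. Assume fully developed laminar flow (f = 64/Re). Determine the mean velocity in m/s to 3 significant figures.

For laminar flow, f = 64/Re with Re = ρVD/μ, so Darcy-Weisbach reduces to ΔP = 32μLV/D². Solving for V: V = ΔP·D²/(32μL) = 2.2e+06·(0.0426)²/(32·0.225·71.5) = 7.755 m/s.
Check: Re = ρVD/μ = 879·7.755·0.0426/0.225 = 1291 < 2300, so the laminar assumption holds.

V ≈ 7.76 m/s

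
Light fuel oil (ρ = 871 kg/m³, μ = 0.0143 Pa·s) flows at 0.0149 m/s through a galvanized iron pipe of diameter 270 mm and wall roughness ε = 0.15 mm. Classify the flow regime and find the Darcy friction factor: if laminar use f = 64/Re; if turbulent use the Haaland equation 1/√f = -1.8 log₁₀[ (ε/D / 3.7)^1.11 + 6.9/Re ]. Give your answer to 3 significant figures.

Re = ρVD/μ = 871·0.0149·0.27/0.0143 = 245.
Re < 2300 → laminar, so f = 64/Re = 0.2612 (roughness is irrelevant in laminar flow).

f ≈ 0.261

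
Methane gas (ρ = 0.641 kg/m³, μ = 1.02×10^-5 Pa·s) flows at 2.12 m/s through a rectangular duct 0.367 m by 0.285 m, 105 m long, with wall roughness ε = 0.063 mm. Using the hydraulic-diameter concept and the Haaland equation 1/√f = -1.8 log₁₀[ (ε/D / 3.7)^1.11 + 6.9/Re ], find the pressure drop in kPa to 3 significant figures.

ΔP ≈ 0.0104 kPa

Hydraulic diameter D_h = 4A/P = 4·(0.367·0.285)/(2·(0.367+0.285)) = 0.4184/1.304 = 0.3208 m.
Re = ρVD_h/μ = 0.641·2.12·0.3208/1.02e-05 = 4.275e+04.
ε/D_h = 6.3e-05/0.3208 = 0.000196; Haaland gives 1/√f = -1.8 log₁₀[1.8e-05+0.000161] = 6.743, so f = 0.02199.
ΔP = f(L/D_h)(ρV²/2) = 0.02199·105/0.3208·1.44 = 10.37 Pa.
ΔP = 0.0104 kPa.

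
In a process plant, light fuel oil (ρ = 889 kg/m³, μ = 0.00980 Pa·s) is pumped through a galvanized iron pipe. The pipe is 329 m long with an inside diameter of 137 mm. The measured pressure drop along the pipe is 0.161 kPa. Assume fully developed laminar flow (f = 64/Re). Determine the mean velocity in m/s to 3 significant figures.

V ≈ 0.0293 m/s

For laminar flow, f = 64/Re with Re = ρVD/μ, so Darcy-Weisbach reduces to ΔP = 32μLV/D². Solving for V: V = ΔP·D²/(32μL) = 161·(0.137)²/(32·0.0098·329) = 0.02929 m/s.
Check: Re = ρVD/μ = 889·0.02929·0.137/0.0098 = 364 < 2300, so the laminar assumption holds.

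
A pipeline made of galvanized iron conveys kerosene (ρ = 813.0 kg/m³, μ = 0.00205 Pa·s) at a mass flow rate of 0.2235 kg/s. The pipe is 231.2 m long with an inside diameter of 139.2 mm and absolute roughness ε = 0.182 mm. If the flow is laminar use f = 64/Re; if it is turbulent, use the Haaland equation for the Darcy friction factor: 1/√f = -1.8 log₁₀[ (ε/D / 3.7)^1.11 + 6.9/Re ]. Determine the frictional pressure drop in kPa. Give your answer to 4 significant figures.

A = πD²/4 = π(0.1392)²/4 = 0.01522 m²; mean velocity V = ṁ/(ρA) = 0.2235/(813 · 0.01522) = 0.01806 m/s.
Reynolds number Re = ρVD/μ = 813 · 0.01806 · 0.1392 / 0.00205 = 997.2.
Re < 2300 → laminar flow, so f = 64/Re = 64/997.2 = 0.06418 (the turbulent correlation is not needed).
Darcy-Weisbach: ΔP = f(L/D)(ρV²/2) = 0.06418·(231.2/0.1392)·(813·0.01806²/2) = 0.06418·1661·0.1326 = 14.14 Pa.
ΔP = 14.14 Pa = 0.01414 kPa.

ΔP ≈ 0.01414 kPa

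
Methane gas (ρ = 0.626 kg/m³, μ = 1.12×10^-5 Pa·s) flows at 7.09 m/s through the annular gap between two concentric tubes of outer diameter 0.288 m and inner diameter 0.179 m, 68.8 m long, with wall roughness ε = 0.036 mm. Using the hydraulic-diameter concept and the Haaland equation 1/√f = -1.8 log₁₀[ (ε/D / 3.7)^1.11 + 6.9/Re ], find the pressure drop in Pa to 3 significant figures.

ΔP ≈ 222 Pa

Hydraulic diameter D_h = 4A/P = D_o - D_i = 0.288 - 0.179 = 0.109 m.
Re = ρVD_h/μ = 0.626·7.09·0.109/1.12e-05 = 4.319e+04.
ε/D_h = 3.6e-05/0.109 = 0.00033; Haaland gives 1/√f = -1.8 log₁₀[3.2e-05+0.00016] = 6.691, so f = 0.02234.
ΔP = f(L/D_h)(ρV²/2) = 0.02234·68.8/0.109·15.73 = 221.8 Pa.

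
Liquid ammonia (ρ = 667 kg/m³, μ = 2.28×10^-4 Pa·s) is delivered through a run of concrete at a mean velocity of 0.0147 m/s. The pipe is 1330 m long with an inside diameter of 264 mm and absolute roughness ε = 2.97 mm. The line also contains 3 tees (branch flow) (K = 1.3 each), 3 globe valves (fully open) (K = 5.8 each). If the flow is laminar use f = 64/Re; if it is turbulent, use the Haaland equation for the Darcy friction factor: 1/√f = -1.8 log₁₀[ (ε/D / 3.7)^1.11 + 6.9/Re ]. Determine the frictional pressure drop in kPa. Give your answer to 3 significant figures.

Reynolds number Re = ρVD/μ = 667 · 0.0147 · 0.264 / 0.000228 = 1.135e+04.
Re > 4000 → turbulent. Relative roughness ε/D = 0.00297/0.264 = 0.0112. Haaland: 1/√f = -1.8 log₁₀[(0.0112/3.7)^1.11 + 6.9/1.135e+04] = -1.8 log₁₀[0.00161 + 0.000608] = 4.778, so f = 0.0438.
Total minor-loss coefficient ΣK = 3·1.3 + 3·5.8 = 21.3.
ΔP = [f·L/D + ΣK]·(ρV²/2) = [0.0438·1330/0.264 + 21.3]·(667·0.0147²/2) = [220.6 + 21.3]·0.07207 = 17.44 Pa.
ΔP = 17.44 Pa = 0.0174 kPa.

ΔP ≈ 0.0174 kPa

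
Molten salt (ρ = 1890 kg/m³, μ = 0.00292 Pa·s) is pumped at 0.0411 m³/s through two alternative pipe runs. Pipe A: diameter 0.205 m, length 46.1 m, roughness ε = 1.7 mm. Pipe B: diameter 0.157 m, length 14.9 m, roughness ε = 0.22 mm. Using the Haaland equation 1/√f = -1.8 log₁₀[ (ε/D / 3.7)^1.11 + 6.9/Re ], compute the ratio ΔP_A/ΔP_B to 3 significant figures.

ΔP_A/ΔP_B ≈ 1.32

Pipe A: V = Q/A = 0.0411/0.03301 = 1.245 m/s; Re = 1.652e+05; ε/D = 0.00829; Haaland → f = 0.03606; ΔP_A = f(L/D)(ρV²/2) = 1.188e+04 Pa.
Pipe B: V = Q/A = 0.0411/0.01936 = 2.123 m/s; Re = 2.157e+05; ε/D = 0.0014; Haaland → f = 0.02232; ΔP_B = f(L/D)(ρV²/2) = 9023 Pa.
ΔP_A/ΔP_B = 1.188e+04/9023 = 1.32.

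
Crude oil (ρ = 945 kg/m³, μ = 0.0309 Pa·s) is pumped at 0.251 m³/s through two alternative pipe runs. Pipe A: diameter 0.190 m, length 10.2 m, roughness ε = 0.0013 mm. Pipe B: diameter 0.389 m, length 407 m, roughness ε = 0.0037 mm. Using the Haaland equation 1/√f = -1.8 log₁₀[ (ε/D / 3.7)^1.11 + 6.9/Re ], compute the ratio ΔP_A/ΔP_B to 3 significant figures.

Pipe A: V = Q/A = 0.251/0.02835 = 8.853 m/s; Re = 5.144e+04; ε/D = 6.84e-06; Haaland → f = 0.0206; ΔP_A = f(L/D)(ρV²/2) = 4.094e+04 Pa.
Pipe B: V = Q/A = 0.251/0.1188 = 2.112 m/s; Re = 2.513e+04; ε/D = 9.51e-06; Haaland → f = 0.02435; ΔP_B = f(L/D)(ρV²/2) = 5.369e+04 Pa.
ΔP_A/ΔP_B = 4.094e+04/5.369e+04 = 0.763.

ΔP_A/ΔP_B ≈ 0.763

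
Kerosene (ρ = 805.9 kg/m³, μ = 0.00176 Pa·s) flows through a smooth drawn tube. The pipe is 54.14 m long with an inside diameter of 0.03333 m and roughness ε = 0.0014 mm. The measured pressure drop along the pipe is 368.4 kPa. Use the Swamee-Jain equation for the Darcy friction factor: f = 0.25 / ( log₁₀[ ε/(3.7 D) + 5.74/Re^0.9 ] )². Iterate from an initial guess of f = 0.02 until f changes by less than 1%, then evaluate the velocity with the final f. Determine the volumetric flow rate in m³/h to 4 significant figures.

Q ≈ 17.19 m³/h

Rearranging Darcy-Weisbach: V = √(2·ΔP·D/(f·L·ρ)). With ε/D = 1.4e-06/0.03333 = 4.2e-05, iterate starting from f = 0.02:
  f = 0.02 → V = √(2·3.684e+05·0.03333/(0.02·54.14·805.9)) = 5.305 m/s; Re = ρVD/μ = 8.096e+04; f → 0.0189
  f = 0.0189 → V = 5.457 m/s; Re = 8.328e+04; f → 0.01879
Converged (Δf/f < 1%). With the final f = 0.01879: V = √(2·3.684e+05·0.03333/(0.01879·54.14·805.9)) = 5.472 m/s.
Q = V·A = 5.472·(π/4·0.03333²) = 0.004775 m³/s = 17.19 m³/h.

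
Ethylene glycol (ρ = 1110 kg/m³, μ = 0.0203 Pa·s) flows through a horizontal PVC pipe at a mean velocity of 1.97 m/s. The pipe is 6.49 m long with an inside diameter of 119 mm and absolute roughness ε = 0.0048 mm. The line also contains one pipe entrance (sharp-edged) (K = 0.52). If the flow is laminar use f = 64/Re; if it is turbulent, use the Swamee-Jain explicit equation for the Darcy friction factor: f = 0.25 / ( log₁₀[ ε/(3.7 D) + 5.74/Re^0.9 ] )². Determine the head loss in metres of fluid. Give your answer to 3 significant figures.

h_f ≈ 0.416 m

Reynolds number Re = ρVD/μ = 1110 · 1.97 · 0.119 / 0.0203 = 1.282e+04.
Re > 4000 → turbulent. Relative roughness ε/D = 4.8e-06/0.119 = 4.03e-05. Swamee-Jain: f = 0.25/(log₁₀[4.03e-05/3.7 + 5.74/1.282e+04^0.9])² = 0.25/(log₁₀[1.09e-05 + 0.00115])² = 0.25/(-2.934)² = 0.02904.
Total minor-loss coefficient ΣK = 1·0.52 = 0.52.
ΔP = [f·L/D + ΣK]·(ρV²/2) = [0.02904·6.49/0.119 + 0.52]·(1110·1.97²/2) = [1.584 + 0.52]·2154 = 4531 Pa.
Head loss h_f = ΔP/(ρg) = 4531/(1110·9.81) = 0.416 m.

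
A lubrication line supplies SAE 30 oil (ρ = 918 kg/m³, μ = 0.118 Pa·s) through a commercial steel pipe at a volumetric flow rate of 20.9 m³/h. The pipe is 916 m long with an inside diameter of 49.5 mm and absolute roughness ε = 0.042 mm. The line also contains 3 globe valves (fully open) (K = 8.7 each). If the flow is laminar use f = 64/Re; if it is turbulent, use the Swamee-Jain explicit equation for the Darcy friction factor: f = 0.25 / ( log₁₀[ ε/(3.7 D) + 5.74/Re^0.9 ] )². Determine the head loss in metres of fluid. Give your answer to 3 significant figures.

Q = 20.9 m³/h = 20.9/3600 = 0.005806 m³/s.
Cross-sectional area A = πD²/4 = π(0.0495)²/4 = 0.001924 m²; mean velocity V = Q/A = 0.005806/0.001924 = 3.017 m/s.
Reynolds number Re = ρVD/μ = 918 · 3.017 · 0.0495 / 0.118 = 1162.
Re < 2300 → laminar flow, so f = 64/Re = 64/1162 = 0.05509 (the turbulent correlation is not needed).
Total minor-loss coefficient ΣK = 3·8.7 = 26.1.
ΔP = [f·L/D + ΣK]·(ρV²/2) = [0.05509·916/0.0495 + 26.1]·(918·3.017²/2) = [1019 + 26.1]·4177 = 4.368e+06 Pa.
Head loss h_f = ΔP/(ρg) = 4.368e+06/(918·9.81) = 485 m.

h_f ≈ 485 m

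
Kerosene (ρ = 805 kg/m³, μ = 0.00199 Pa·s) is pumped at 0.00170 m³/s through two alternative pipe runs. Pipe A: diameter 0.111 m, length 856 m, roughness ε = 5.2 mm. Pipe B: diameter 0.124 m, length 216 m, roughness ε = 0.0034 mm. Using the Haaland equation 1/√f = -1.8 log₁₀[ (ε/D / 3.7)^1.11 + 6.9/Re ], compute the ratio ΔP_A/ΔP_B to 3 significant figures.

ΔP_A/ΔP_B ≈ 14.7

Pipe A: V = Q/A = 0.0017/0.009677 = 0.1757 m/s; Re = 7888; ε/D = 0.0468; Haaland → f = 0.07271; ΔP_A = f(L/D)(ρV²/2) = 6966 Pa.
Pipe B: V = Q/A = 0.0017/0.01208 = 0.1408 m/s; Re = 7061; ε/D = 2.74e-05; Haaland → f = 0.03409; ΔP_B = f(L/D)(ρV²/2) = 473.6 Pa.
ΔP_A/ΔP_B = 6966/473.6 = 14.7.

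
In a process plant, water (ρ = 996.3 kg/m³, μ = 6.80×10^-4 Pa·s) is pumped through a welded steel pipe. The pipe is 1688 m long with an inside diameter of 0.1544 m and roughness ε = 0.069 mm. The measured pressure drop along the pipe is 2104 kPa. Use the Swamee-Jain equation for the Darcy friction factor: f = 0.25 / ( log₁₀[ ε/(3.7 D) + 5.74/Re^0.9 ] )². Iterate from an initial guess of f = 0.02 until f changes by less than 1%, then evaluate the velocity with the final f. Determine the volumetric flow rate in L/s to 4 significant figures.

Q ≈ 89.55 L/s

Rearranging Darcy-Weisbach: V = √(2·ΔP·D/(f·L·ρ)). With ε/D = 6.9e-05/0.1544 = 0.000447, iterate starting from f = 0.02:
  f = 0.02 → V = √(2·2.104e+06·0.1544/(0.02·1688·996.3)) = 4.395 m/s; Re = ρVD/μ = 9.942e+05; f → 0.01693
  f = 0.01693 → V = 4.777 m/s; Re = 1.081e+06; f → 0.01689
Converged (Δf/f < 1%). With the final f = 0.01689: V = √(2·2.104e+06·0.1544/(0.01689·1688·996.3)) = 4.783 m/s.
Q = V·A = 4.783·(π/4·0.1544²) = 0.08955 m³/s = 89.55 L/s.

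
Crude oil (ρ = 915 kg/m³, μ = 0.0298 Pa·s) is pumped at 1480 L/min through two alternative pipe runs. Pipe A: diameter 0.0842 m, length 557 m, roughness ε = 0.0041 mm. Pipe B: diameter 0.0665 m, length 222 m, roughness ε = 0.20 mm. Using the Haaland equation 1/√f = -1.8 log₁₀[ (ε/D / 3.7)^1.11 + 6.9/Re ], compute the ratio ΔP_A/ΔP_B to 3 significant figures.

ΔP_A/ΔP_B ≈ 0.703

Pipe A: V = Q/A = 0.02467/0.005568 = 4.43 m/s; Re = 1.145e+04; ε/D = 4.87e-05; Haaland → f = 0.02982; ΔP_A = f(L/D)(ρV²/2) = 1.771e+06 Pa.
Pipe B: V = Q/A = 0.02467/0.003473 = 7.102 m/s; Re = 1.45e+04; ε/D = 0.00301; Haaland → f = 0.03271; ΔP_B = f(L/D)(ρV²/2) = 2.52e+06 Pa.
ΔP_A/ΔP_B = 1.771e+06/2.52e+06 = 0.703.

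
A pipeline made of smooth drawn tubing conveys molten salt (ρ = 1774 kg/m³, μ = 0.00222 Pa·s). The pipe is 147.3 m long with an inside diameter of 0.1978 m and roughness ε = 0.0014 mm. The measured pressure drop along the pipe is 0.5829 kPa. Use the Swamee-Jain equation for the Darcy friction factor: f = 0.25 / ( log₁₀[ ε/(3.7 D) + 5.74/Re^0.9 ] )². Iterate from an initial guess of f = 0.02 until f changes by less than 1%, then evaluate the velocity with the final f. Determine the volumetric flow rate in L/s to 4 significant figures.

Rearranging Darcy-Weisbach: V = √(2·ΔP·D/(f·L·ρ)). With ε/D = 1.4e-06/0.1978 = 7.08e-06, iterate starting from f = 0.02:
  f = 0.02 → V = √(2·582.9·0.1978/(0.02·147.3·1774)) = 0.2101 m/s; Re = ρVD/μ = 3.32e+04; f → 0.02284
  f = 0.02284 → V = 0.1966 m/s; Re = 3.107e+04; f → 0.0232
  f = 0.0232 → V = 0.195 m/s; Re = 3.083e+04; f → 0.02324
Converged (Δf/f < 1%). With the final f = 0.02324: V = √(2·582.9·0.1978/(0.02324·147.3·1774)) = 0.1948 m/s.
Q = V·A = 0.1948·(π/4·0.1978²) = 0.005987 m³/s = 5.987 L/s.

Q ≈ 5.987 L/s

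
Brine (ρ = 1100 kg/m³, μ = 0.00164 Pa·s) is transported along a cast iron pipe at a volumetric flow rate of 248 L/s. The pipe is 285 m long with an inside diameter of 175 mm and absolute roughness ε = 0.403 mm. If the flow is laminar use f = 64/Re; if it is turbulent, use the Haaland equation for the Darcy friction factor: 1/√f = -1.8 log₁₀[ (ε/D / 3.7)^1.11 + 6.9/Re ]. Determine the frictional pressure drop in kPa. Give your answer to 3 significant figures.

ΔP ≈ 2330 kPa

Q = 248 L/s = 248/1000 = 0.248 m³/s.
Cross-sectional area A = πD²/4 = π(0.175)²/4 = 0.02405 m²; mean velocity V = Q/A = 0.248/0.02405 = 10.31 m/s.
Reynolds number Re = ρVD/μ = 1100 · 10.31 · 0.175 / 0.00164 = 1.21e+06.
Re > 4000 → turbulent. Relative roughness ε/D = 0.000403/0.175 = 0.0023. Haaland: 1/√f = -1.8 log₁₀[(0.0023/3.7)^1.11 + 6.9/1.21e+06] = -1.8 log₁₀[0.000276 + 5.7e-06] = 6.389, so f = 0.02449.
Darcy-Weisbach: ΔP = f(L/D)(ρV²/2) = 0.02449·(285/0.175)·(1100·10.31²/2) = 0.02449·1629·5.847e+04 = 2.332e+06 Pa.
ΔP = 2.332e+06 Pa = 2330 kPa.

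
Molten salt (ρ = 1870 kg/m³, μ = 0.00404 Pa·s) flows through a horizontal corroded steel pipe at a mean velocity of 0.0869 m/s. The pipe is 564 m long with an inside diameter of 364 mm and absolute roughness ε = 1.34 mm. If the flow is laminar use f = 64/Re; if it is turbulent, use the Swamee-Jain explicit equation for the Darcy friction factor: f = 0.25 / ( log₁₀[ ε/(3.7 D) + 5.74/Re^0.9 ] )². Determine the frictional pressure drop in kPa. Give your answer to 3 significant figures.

Reynolds number Re = ρVD/μ = 1870 · 0.0869 · 0.364 / 0.00404 = 1.464e+04.
Re > 4000 → turbulent. Relative roughness ε/D = 0.00134/0.364 = 0.00368. Swamee-Jain: f = 0.25/(log₁₀[0.00368/3.7 + 5.74/1.464e+04^0.9])² = 0.25/(log₁₀[0.000995 + 0.00102])² = 0.25/(-2.695)² = 0.03442.
Darcy-Weisbach: ΔP = f(L/D)(ρV²/2) = 0.03442·(564/0.364)·(1870·0.0869²/2) = 0.03442·1549·7.061 = 376.6 Pa.
ΔP = 376.6 Pa = 0.377 kPa.

ΔP ≈ 0.377 kPa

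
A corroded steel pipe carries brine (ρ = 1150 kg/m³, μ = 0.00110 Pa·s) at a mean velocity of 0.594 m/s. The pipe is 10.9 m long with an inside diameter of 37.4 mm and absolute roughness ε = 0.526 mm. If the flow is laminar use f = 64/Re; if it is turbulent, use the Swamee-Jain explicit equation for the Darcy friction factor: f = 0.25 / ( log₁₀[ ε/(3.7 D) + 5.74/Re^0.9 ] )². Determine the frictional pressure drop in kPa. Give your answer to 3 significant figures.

Reynolds number Re = ρVD/μ = 1150 · 0.594 · 0.0374 / 0.0011 = 2.323e+04.
Re > 4000 → turbulent. Relative roughness ε/D = 0.000526/0.0374 = 0.0141. Swamee-Jain: f = 0.25/(log₁₀[0.0141/3.7 + 5.74/2.323e+04^0.9])² = 0.25/(log₁₀[0.0038 + 0.000675])² = 0.25/(-2.349)² = 0.04531.
Darcy-Weisbach: ΔP = f(L/D)(ρV²/2) = 0.04531·(10.9/0.0374)·(1150·0.594²/2) = 0.04531·291.4·202.9 = 2679 Pa.
ΔP = 2679 Pa = 2.68 kPa.

ΔP ≈ 2.68 kPa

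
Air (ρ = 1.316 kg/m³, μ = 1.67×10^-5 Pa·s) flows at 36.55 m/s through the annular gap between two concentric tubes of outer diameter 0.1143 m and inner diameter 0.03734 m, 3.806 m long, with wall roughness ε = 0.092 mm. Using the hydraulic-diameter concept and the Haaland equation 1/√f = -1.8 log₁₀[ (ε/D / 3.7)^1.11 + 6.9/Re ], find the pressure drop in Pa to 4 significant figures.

ΔP ≈ 937.2 Pa

Hydraulic diameter D_h = 4A/P = D_o - D_i = 0.1143 - 0.03734 = 0.07696 m.
Re = ρVD_h/μ = 1.316·36.55·0.07696/1.67e-05 = 2.217e+05.
ε/D_h = 9.2e-05/0.07696 = 0.0012; Haaland gives 1/√f = -1.8 log₁₀[0.000133+3.11e-05] = 6.81, so f = 0.02156.
ΔP = f(L/D_h)(ρV²/2) = 0.02156·3.806/0.07696·879 = 937.2 Pa.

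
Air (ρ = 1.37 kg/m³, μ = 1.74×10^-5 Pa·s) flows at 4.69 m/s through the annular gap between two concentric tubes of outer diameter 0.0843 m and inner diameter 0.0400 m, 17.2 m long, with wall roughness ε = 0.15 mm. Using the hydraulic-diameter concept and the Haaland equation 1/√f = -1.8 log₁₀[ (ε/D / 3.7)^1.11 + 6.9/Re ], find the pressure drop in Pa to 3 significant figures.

Hydraulic diameter D_h = 4A/P = D_o - D_i = 0.0843 - 0.04 = 0.0443 m.
Re = ρVD_h/μ = 1.37·4.69·0.0443/1.74e-05 = 1.636e+04.
ε/D_h = 0.00015/0.0443 = 0.00339; Haaland gives 1/√f = -1.8 log₁₀[0.000424+0.000422] = 5.531, so f = 0.03269.
ΔP = f(L/D_h)(ρV²/2) = 0.03269·17.2/0.0443·15.07 = 191.2 Pa.

ΔP ≈ 191 Pa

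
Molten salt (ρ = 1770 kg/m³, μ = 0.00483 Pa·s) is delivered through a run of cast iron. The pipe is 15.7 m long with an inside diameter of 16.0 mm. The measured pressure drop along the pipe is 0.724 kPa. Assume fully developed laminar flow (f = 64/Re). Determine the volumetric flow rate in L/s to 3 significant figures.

For laminar flow, f = 64/Re with Re = ρVD/μ, so Darcy-Weisbach reduces to ΔP = 32μLV/D². Solving for V: V = ΔP·D²/(32μL) = 724·(0.016)²/(32·0.00483·15.7) = 0.07638 m/s.
Check: Re = ρVD/μ = 1770·0.07638·0.016/0.00483 = 447.8 < 2300, so the laminar assumption holds.
Q = V·A = 0.07638·(π/4·0.016²) = 1.536e-05 m³/s = 0.0154 L/s.

Q ≈ 0.0154 L/s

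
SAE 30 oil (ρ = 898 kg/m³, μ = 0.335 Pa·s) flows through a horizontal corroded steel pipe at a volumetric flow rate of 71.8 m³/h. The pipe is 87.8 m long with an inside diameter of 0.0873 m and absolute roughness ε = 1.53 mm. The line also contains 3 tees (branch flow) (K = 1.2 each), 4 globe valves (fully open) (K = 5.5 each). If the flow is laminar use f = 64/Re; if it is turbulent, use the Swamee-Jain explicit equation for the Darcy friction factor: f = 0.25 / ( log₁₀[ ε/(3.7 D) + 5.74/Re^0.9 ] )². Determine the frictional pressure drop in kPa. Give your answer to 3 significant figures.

Q = 71.8 m³/h = 71.8/3600 = 0.01994 m³/s.
Cross-sectional area A = πD²/4 = π(0.0873)²/4 = 0.005986 m²; mean velocity V = Q/A = 0.01994/0.005986 = 3.332 m/s.
Reynolds number Re = ρVD/μ = 898 · 3.332 · 0.0873 / 0.335 = 779.7.
Re < 2300 → laminar flow, so f = 64/Re = 64/779.7 = 0.08208 (the turbulent correlation is not needed).
Total minor-loss coefficient ΣK = 3·1.2 + 4·5.5 = 25.6.
ΔP = [f·L/D + ΣK]·(ρV²/2) = [0.08208·87.8/0.0873 + 25.6]·(898·3.332²/2) = [82.55 + 25.6]·4985 = 5.391e+05 Pa.
ΔP = 5.391e+05 Pa = 539 kPa.

ΔP ≈ 539 kPa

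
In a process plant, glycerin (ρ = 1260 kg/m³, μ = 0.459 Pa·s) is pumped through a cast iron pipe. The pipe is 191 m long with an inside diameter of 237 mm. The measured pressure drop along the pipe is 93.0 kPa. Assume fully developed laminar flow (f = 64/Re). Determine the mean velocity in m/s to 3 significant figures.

V ≈ 1.86 m/s

For laminar flow, f = 64/Re with Re = ρVD/μ, so Darcy-Weisbach reduces to ΔP = 32μLV/D². Solving for V: V = ΔP·D²/(32μL) = 9.3e+04·(0.237)²/(32·0.459·191) = 1.862 m/s.
Check: Re = ρVD/μ = 1260·1.862·0.237/0.459 = 1211 < 2300, so the laminar assumption holds.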